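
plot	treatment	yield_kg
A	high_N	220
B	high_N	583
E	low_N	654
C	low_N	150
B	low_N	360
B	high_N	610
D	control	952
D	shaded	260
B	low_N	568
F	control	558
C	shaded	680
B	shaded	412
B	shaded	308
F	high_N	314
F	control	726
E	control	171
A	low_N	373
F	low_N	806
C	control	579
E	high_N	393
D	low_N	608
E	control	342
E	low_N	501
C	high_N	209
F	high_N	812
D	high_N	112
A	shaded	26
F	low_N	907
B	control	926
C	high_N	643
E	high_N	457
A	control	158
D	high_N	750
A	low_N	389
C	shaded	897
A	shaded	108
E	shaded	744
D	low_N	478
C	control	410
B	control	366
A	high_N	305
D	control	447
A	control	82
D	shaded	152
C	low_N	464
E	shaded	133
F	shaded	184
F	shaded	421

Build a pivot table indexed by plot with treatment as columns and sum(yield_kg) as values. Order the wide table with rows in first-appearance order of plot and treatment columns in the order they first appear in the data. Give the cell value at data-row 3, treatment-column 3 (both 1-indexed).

513

With rows in first-appearance order of plot, row 3 is plot=E. treatment columns in first-appearance order: high_N, low_N, control, shaded; column 3 is control.
Long rows with plot=E, treatment=control: 171 + 342 = 513.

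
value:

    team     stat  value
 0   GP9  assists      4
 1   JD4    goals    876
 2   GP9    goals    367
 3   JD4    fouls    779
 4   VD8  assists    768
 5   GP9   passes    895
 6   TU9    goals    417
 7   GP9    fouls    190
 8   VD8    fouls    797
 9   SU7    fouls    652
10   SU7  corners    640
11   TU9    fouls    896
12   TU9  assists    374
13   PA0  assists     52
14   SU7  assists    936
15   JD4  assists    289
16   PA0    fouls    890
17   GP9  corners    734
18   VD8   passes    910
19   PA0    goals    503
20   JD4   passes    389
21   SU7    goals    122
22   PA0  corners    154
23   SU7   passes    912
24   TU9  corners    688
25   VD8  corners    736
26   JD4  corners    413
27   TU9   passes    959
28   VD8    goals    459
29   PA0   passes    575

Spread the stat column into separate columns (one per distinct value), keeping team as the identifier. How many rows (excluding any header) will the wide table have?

6 distinct team values → 6 rows.

6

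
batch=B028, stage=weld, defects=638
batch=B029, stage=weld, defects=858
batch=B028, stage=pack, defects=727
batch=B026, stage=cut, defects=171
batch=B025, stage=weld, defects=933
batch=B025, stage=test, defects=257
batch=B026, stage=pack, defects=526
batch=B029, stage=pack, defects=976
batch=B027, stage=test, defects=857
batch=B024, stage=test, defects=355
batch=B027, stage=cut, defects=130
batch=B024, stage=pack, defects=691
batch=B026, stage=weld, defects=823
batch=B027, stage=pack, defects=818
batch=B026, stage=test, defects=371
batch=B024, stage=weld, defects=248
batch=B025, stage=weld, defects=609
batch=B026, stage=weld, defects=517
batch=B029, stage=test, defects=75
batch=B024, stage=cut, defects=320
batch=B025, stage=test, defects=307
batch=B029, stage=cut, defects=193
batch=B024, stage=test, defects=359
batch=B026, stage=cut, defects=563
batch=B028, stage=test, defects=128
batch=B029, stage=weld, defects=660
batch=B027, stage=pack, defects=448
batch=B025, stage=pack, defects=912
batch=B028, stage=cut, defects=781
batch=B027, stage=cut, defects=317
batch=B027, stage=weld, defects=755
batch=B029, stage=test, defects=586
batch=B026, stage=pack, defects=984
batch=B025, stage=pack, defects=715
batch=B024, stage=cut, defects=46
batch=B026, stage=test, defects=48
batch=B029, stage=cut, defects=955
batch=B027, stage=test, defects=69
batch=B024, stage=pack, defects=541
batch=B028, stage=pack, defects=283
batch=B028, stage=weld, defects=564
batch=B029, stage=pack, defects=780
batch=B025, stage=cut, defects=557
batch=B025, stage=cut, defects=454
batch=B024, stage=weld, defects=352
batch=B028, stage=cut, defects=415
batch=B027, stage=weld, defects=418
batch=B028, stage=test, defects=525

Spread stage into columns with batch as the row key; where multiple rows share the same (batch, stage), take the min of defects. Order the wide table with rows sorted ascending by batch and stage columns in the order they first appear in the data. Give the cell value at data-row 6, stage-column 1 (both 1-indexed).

With rows sorted ascending by batch, row 6 is batch=B029. stage columns in first-appearance order: weld, pack, cut, test; column 1 is weld.
Long rows with batch=B029, stage=weld: min(858, 660) = 660.

660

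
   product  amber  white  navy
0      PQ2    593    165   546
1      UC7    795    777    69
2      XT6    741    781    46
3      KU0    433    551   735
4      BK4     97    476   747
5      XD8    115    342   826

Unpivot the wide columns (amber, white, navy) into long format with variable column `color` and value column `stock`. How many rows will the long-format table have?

18

6 product values × 3 melted columns = 18 rows.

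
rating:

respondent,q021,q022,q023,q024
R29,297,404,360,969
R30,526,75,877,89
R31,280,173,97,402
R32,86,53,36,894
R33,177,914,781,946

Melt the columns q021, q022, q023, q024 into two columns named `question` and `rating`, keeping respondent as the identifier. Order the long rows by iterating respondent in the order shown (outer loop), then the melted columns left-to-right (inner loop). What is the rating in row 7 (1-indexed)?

877

20 rows total (5 × 4). Row 7: index ⌊(7-1)/4⌋ = 1 into respondent → R30; (7-1) mod 4 = 2 into the melted columns → q023.
So row 7 is (R30, q023, 877); rating = 877.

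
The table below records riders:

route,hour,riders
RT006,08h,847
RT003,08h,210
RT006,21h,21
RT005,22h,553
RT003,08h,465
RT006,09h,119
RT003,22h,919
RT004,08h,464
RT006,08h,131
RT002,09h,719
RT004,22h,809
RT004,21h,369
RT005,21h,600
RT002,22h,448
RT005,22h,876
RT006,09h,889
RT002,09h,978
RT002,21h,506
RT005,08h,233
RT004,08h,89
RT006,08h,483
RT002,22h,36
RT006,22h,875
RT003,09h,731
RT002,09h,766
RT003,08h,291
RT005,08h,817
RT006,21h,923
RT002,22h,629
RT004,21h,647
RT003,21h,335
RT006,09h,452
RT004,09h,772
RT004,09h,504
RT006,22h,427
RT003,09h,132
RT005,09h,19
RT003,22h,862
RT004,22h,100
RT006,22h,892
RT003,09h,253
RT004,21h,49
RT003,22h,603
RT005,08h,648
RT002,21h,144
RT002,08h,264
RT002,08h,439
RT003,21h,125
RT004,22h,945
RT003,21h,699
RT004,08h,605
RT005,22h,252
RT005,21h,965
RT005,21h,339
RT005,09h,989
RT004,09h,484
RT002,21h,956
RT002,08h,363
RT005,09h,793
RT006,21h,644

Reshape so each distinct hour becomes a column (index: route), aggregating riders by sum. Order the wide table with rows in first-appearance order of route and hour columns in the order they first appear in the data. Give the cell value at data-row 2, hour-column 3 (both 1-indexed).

2384

With rows in first-appearance order of route, row 2 is route=RT003. hour columns in first-appearance order: 08h, 21h, 22h, 09h; column 3 is 22h.
Long rows with route=RT003, hour=22h: 919 + 862 + 603 = 2384.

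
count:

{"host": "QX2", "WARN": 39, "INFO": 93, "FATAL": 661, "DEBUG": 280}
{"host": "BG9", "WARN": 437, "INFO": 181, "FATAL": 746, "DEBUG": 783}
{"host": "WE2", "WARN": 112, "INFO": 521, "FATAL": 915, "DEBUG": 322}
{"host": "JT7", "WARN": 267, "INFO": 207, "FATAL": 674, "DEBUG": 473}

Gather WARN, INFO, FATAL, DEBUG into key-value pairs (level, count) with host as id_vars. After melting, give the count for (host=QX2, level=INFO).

93

Unpivoting turns each (host, wide-column) pair into one long row.
The wide cell at row QX2, column INFO holds 93, so the long row (QX2, INFO) has count=93.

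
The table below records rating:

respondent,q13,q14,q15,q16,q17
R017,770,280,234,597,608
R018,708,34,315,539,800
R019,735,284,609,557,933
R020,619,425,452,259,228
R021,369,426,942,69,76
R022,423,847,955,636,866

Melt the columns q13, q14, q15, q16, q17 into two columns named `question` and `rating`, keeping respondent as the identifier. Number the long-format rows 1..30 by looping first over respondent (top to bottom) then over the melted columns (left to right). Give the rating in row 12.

30 rows total (6 × 5). Row 12: index ⌊(12-1)/5⌋ = 2 into respondent → R019; (12-1) mod 5 = 1 into the melted columns → q14.
So row 12 is (R019, q14, 284); rating = 284.

284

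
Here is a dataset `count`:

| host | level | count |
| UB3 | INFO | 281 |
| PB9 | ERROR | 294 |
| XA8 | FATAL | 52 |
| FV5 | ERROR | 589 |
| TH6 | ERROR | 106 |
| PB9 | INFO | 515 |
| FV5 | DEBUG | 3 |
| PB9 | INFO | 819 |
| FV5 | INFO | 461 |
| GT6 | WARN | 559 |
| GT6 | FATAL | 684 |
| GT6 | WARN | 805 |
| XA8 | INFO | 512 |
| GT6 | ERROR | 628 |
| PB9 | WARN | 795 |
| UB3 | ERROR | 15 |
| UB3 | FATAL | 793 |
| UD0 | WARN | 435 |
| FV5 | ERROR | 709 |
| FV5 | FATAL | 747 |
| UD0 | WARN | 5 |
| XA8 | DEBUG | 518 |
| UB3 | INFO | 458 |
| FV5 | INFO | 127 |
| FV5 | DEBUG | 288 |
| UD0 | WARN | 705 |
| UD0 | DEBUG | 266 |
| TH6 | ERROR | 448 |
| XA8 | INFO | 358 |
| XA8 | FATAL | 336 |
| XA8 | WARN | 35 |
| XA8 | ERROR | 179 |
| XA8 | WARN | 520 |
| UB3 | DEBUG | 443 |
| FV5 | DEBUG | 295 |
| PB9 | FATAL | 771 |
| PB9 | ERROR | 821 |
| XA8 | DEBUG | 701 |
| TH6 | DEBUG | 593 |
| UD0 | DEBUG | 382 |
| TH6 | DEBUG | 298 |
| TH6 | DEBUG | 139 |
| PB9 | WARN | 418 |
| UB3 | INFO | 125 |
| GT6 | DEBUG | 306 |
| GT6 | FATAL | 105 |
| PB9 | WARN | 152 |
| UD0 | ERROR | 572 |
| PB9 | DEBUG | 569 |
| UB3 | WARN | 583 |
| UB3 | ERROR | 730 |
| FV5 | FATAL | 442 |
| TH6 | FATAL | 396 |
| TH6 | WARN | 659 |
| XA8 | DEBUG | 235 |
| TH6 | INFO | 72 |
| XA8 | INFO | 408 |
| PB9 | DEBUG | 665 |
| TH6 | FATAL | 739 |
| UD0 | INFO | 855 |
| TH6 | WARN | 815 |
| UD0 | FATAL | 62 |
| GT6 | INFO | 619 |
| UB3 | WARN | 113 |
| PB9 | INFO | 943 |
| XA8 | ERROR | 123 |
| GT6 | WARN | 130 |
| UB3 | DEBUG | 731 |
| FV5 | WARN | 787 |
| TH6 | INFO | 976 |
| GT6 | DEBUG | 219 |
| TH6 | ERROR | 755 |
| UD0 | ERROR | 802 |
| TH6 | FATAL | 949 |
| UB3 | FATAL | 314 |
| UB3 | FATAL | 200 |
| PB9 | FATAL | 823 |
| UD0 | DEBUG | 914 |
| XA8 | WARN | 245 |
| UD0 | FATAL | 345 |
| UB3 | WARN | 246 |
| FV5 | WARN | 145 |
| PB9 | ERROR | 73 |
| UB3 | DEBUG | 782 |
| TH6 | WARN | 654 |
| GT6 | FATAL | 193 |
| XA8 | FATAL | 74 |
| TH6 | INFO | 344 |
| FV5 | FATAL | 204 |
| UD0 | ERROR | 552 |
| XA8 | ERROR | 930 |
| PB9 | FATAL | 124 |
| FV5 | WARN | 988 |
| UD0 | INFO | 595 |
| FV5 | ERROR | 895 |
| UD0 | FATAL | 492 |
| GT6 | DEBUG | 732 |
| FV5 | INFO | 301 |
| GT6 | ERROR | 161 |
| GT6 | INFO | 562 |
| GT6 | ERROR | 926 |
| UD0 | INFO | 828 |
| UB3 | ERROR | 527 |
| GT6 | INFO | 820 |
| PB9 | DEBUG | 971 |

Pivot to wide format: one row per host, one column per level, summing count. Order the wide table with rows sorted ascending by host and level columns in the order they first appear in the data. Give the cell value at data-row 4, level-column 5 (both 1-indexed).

With rows sorted ascending by host, row 4 is host=TH6. level columns in first-appearance order: INFO, ERROR, FATAL, DEBUG, WARN; column 5 is WARN.
Long rows with host=TH6, level=WARN: 659 + 815 + 654 = 2128.

2128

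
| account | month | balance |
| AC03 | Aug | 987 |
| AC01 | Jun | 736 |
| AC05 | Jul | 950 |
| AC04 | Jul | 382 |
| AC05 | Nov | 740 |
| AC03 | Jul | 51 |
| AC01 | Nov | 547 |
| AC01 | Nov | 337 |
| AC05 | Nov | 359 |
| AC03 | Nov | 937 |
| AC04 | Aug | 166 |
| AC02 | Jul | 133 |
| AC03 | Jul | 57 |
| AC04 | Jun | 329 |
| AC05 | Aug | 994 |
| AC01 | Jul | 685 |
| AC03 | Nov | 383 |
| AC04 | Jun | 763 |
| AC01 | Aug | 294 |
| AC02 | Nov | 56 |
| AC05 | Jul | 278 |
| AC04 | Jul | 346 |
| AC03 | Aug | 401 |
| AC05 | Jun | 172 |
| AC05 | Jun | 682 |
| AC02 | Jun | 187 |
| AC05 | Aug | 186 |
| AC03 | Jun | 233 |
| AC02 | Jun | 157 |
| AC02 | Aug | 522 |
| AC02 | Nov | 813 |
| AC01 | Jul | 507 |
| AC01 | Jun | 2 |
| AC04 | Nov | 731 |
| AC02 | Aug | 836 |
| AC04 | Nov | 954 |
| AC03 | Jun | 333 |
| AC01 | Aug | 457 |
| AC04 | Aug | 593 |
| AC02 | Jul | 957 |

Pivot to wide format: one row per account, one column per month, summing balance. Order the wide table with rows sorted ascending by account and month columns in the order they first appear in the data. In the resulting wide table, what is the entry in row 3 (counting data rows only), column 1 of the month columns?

With rows sorted ascending by account, row 3 is account=AC03. month columns in first-appearance order: Aug, Jun, Jul, Nov; column 1 is Aug.
Long rows with account=AC03, month=Aug: 987 + 401 = 1388.

1388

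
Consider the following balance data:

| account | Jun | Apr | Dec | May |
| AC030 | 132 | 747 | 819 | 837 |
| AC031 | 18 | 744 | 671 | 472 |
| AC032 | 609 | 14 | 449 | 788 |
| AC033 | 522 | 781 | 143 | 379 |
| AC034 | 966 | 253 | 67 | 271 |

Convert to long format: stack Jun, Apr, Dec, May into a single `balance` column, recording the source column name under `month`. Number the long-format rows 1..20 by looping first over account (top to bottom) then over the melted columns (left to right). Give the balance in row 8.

20 rows total (5 × 4). Row 8: index ⌊(8-1)/4⌋ = 1 into account → AC031; (8-1) mod 4 = 3 into the melted columns → May.
So row 8 is (AC031, May, 472); balance = 472.

472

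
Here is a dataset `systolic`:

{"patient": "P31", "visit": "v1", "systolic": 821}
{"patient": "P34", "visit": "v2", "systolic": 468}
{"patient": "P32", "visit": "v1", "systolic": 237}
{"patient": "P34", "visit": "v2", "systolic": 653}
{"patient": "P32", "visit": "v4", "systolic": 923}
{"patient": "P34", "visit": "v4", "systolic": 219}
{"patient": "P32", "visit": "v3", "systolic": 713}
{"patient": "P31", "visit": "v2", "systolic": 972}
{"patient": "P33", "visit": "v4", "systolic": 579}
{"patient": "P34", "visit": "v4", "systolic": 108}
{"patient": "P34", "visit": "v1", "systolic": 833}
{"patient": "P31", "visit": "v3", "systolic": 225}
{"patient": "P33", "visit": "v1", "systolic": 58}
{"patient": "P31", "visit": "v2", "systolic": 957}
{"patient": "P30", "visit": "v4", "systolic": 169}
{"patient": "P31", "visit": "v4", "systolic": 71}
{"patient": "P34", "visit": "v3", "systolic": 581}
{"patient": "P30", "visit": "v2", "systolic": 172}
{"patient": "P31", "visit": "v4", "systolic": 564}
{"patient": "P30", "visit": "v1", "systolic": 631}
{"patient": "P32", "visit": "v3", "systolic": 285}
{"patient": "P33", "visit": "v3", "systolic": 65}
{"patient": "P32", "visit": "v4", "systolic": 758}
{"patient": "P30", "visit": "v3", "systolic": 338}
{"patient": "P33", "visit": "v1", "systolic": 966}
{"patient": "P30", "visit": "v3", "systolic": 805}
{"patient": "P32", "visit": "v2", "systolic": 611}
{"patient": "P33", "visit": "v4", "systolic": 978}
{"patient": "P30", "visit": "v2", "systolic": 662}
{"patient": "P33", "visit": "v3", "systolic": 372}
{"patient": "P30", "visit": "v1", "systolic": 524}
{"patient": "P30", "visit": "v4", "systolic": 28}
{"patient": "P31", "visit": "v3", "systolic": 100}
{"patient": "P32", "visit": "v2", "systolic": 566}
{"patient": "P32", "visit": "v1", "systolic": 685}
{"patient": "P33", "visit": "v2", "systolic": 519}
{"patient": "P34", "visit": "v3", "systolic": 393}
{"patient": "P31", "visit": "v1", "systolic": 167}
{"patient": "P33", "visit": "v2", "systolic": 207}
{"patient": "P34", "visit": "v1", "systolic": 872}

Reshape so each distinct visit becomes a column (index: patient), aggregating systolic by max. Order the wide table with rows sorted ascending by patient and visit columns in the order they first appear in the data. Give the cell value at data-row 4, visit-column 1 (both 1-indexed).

With rows sorted ascending by patient, row 4 is patient=P33. visit columns in first-appearance order: v1, v2, v4, v3; column 1 is v1.
Long rows with patient=P33, visit=v1: max(58, 966) = 966.

966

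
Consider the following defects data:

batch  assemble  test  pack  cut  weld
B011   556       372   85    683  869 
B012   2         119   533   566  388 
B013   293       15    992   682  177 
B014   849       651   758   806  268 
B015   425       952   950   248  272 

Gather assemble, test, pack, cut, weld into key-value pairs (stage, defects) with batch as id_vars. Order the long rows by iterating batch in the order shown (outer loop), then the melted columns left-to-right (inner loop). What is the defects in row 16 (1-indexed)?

849

25 rows total (5 × 5). Row 16: index ⌊(16-1)/5⌋ = 3 into batch → B014; (16-1) mod 5 = 0 into the melted columns → assemble.
So row 16 is (B014, assemble, 849); defects = 849.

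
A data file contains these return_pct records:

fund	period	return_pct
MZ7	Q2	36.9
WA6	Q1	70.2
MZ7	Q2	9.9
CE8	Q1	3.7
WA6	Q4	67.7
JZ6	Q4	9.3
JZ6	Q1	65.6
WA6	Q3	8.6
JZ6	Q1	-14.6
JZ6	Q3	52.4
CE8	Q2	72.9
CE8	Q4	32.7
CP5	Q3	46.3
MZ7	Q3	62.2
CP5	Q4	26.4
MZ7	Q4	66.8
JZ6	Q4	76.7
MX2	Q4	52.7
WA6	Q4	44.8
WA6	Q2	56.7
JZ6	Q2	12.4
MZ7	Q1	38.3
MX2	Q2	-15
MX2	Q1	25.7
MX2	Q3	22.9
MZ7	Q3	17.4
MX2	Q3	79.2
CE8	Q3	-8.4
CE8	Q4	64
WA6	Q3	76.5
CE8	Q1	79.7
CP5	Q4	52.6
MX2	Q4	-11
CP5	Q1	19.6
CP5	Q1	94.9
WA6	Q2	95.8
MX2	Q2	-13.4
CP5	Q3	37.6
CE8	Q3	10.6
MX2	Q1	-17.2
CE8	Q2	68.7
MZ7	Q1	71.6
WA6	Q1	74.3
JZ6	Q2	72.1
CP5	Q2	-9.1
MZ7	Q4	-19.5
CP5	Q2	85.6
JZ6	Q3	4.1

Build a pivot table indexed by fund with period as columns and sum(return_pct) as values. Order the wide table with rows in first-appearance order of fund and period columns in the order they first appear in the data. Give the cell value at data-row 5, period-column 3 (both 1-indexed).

With rows in first-appearance order of fund, row 5 is fund=CP5. period columns in first-appearance order: Q2, Q1, Q4, Q3; column 3 is Q4.
Long rows with fund=CP5, period=Q4: 26.4 + 52.6 = 79.

79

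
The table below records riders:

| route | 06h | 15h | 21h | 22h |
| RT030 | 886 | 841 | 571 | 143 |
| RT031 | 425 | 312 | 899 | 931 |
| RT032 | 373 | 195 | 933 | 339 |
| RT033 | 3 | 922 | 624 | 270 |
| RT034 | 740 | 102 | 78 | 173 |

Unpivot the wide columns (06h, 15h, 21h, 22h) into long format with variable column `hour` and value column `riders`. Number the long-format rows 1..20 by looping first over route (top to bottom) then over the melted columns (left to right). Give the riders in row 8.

931

20 rows total (5 × 4). Row 8: index ⌊(8-1)/4⌋ = 1 into route → RT031; (8-1) mod 4 = 3 into the melted columns → 22h.
So row 8 is (RT031, 22h, 931); riders = 931.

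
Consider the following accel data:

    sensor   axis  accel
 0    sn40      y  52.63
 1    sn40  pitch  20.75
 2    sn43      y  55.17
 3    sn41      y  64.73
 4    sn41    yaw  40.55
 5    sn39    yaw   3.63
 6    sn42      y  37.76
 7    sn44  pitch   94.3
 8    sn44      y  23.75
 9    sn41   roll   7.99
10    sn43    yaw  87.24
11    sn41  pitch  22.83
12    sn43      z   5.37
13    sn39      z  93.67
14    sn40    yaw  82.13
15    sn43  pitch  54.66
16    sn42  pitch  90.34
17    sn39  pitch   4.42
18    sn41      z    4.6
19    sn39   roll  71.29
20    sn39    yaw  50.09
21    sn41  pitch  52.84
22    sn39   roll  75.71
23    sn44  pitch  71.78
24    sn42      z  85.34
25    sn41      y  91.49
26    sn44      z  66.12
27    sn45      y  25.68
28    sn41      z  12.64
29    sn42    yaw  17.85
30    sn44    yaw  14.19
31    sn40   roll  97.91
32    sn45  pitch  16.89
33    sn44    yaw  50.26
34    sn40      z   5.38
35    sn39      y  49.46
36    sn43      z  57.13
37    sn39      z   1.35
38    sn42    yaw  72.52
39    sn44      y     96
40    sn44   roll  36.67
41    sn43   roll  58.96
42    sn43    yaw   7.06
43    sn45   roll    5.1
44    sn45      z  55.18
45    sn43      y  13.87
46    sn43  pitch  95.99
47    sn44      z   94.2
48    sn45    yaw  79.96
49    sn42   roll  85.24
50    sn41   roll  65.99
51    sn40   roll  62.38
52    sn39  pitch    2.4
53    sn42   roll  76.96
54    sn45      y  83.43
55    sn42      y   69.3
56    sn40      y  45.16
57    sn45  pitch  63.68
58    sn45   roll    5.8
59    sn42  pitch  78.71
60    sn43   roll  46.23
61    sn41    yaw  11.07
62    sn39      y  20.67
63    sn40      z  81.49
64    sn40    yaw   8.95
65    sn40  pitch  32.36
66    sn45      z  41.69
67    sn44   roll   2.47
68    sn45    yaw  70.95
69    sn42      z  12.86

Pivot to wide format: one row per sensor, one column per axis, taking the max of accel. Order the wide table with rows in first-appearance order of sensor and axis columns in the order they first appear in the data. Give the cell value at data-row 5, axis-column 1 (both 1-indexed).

69.3

With rows in first-appearance order of sensor, row 5 is sensor=sn42. axis columns in first-appearance order: y, pitch, yaw, roll, z; column 1 is y.
Long rows with sensor=sn42, axis=y: max(37.76, 69.3) = 69.3.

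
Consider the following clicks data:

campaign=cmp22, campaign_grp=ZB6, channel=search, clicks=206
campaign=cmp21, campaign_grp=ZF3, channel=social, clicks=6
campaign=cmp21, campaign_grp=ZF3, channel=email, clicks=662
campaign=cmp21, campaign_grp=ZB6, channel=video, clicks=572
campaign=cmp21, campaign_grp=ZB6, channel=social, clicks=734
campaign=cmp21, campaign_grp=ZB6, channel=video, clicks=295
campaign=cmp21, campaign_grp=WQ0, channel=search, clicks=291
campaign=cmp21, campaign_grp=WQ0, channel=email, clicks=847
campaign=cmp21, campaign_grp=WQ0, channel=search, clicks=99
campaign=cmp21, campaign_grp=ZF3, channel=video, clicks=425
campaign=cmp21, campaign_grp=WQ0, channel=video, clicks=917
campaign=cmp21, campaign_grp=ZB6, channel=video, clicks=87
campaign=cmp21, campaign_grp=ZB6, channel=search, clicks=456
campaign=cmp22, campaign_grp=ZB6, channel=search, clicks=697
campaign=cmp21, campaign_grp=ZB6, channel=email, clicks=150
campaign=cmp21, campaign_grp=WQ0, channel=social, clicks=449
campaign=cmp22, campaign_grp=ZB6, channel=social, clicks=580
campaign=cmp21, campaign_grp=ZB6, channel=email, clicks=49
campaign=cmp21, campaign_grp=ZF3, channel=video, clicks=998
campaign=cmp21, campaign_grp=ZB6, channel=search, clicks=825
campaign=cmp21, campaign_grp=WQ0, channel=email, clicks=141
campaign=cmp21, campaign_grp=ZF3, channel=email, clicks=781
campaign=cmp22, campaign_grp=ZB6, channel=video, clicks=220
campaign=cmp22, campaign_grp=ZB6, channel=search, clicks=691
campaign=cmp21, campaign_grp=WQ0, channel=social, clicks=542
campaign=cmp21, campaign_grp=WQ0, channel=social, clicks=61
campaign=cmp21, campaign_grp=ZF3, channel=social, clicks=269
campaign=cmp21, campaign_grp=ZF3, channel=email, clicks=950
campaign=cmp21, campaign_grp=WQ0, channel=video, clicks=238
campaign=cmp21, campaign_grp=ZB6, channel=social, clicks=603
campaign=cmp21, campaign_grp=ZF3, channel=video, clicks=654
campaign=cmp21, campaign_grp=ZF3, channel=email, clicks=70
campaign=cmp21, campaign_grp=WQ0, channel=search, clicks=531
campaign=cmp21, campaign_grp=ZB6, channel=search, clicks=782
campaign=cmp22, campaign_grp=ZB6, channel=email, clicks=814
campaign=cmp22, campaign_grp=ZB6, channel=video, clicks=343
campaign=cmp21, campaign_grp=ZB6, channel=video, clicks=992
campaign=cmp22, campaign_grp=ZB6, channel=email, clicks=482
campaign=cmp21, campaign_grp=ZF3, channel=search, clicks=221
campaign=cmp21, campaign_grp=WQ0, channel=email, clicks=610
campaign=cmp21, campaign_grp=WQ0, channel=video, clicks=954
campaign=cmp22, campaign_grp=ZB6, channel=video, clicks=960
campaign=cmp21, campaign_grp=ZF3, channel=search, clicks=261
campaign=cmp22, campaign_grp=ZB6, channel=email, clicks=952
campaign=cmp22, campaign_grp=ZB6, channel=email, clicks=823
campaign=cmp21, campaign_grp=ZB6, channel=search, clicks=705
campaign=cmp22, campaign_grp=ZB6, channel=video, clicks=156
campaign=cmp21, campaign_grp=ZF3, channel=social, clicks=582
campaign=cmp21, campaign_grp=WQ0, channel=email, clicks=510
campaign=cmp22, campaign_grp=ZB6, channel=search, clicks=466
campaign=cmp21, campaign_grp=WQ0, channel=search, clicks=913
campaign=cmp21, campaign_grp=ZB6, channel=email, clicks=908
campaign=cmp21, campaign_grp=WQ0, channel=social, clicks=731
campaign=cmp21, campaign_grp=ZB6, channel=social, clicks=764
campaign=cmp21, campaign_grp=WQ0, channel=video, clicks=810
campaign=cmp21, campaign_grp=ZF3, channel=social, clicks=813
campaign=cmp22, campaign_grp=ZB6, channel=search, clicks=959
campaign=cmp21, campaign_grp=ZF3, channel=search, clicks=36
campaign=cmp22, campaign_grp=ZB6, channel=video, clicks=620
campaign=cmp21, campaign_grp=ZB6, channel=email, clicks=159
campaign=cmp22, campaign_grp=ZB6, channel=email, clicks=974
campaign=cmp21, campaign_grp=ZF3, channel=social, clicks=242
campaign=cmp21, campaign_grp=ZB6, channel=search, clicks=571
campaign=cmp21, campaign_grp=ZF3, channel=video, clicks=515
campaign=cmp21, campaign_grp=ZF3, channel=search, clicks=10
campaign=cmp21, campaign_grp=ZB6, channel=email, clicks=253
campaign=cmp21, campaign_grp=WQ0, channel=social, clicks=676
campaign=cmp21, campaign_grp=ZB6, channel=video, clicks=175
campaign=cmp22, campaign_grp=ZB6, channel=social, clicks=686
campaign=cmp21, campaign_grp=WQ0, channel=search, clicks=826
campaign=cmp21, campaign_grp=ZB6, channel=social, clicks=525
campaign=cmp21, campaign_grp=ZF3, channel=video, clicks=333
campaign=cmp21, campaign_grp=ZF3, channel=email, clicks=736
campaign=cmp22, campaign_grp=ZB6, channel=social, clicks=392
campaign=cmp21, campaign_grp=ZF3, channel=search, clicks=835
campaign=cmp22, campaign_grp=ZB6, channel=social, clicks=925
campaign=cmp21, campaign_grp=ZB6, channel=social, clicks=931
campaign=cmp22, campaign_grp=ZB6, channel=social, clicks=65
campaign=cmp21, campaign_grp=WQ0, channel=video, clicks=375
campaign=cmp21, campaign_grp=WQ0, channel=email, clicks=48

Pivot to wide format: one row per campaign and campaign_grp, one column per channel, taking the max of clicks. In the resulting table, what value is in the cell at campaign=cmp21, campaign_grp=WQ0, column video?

Rows with campaign=cmp21, campaign_grp=WQ0 and channel=video: clicks values are 917, 238, 954, 810, 375.
max(917, 238, 954, 810, 375) = 954.

954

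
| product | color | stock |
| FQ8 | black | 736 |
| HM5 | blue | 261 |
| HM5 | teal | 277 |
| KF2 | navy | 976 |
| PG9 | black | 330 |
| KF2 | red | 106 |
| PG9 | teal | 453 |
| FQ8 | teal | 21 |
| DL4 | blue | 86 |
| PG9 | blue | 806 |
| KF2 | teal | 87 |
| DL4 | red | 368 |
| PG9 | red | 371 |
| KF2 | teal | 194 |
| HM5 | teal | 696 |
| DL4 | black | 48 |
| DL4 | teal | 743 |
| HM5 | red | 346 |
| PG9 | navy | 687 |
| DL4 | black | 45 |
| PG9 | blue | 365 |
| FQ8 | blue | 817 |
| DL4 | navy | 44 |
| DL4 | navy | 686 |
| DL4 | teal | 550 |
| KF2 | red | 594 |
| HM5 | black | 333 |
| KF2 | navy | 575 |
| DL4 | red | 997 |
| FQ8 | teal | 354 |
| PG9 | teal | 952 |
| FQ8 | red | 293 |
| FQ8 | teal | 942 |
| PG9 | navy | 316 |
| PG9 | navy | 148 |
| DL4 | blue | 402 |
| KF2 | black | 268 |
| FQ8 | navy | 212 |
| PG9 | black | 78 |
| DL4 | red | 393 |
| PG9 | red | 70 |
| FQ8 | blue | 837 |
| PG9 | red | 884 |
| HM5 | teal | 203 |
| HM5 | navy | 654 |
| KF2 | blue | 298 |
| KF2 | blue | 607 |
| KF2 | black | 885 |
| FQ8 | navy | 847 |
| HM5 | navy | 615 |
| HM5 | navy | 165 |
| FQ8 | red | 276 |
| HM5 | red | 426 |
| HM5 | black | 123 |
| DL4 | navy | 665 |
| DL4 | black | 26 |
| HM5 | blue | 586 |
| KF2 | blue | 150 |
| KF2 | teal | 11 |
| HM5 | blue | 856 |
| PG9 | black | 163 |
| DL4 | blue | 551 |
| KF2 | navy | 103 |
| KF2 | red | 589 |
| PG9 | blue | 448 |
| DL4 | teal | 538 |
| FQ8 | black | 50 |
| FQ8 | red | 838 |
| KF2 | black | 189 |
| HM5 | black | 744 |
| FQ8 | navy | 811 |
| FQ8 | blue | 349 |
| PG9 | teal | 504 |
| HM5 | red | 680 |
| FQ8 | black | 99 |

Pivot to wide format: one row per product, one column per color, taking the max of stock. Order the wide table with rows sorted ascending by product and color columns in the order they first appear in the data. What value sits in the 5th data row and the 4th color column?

With rows sorted ascending by product, row 5 is product=PG9. color columns in first-appearance order: black, blue, teal, navy, red; column 4 is navy.
Long rows with product=PG9, color=navy: max(687, 316, 148) = 687.

687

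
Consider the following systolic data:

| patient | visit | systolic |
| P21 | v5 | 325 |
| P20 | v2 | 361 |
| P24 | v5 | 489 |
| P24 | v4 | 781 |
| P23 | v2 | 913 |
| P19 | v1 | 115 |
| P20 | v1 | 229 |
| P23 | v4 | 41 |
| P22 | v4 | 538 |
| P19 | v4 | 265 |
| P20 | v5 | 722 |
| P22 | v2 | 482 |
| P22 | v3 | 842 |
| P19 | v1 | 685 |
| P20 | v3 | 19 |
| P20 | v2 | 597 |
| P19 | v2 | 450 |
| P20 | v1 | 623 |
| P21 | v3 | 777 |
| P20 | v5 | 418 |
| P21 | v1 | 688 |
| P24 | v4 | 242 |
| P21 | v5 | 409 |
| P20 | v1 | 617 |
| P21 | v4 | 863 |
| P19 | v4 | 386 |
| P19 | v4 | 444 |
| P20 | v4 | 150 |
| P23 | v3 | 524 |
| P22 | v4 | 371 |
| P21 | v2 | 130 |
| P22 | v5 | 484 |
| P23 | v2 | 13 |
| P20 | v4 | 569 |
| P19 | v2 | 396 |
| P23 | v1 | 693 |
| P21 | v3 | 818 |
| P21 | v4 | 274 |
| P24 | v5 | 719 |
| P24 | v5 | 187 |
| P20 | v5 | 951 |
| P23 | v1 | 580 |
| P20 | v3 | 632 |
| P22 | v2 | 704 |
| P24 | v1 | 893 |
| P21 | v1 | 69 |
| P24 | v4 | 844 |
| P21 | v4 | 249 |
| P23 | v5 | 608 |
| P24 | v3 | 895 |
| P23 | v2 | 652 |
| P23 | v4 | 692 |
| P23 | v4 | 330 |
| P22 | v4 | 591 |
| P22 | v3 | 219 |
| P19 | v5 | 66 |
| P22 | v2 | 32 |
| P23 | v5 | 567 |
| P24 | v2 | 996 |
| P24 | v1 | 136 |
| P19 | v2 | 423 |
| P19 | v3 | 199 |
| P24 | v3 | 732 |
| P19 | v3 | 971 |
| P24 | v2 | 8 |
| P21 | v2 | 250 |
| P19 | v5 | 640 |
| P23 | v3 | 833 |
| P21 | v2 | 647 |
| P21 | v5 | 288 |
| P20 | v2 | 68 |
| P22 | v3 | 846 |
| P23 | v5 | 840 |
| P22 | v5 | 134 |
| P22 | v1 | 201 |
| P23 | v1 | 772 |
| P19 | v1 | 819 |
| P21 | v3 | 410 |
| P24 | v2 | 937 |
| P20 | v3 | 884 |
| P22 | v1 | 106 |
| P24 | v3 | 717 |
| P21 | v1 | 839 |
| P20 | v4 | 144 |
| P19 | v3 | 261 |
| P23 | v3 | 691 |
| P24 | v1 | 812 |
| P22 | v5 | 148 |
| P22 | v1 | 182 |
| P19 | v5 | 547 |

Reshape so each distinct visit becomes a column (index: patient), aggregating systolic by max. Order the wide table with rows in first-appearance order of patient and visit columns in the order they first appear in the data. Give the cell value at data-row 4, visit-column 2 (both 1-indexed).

With rows in first-appearance order of patient, row 4 is patient=P23. visit columns in first-appearance order: v5, v2, v4, v1, v3; column 2 is v2.
Long rows with patient=P23, visit=v2: max(913, 13, 652) = 913.

913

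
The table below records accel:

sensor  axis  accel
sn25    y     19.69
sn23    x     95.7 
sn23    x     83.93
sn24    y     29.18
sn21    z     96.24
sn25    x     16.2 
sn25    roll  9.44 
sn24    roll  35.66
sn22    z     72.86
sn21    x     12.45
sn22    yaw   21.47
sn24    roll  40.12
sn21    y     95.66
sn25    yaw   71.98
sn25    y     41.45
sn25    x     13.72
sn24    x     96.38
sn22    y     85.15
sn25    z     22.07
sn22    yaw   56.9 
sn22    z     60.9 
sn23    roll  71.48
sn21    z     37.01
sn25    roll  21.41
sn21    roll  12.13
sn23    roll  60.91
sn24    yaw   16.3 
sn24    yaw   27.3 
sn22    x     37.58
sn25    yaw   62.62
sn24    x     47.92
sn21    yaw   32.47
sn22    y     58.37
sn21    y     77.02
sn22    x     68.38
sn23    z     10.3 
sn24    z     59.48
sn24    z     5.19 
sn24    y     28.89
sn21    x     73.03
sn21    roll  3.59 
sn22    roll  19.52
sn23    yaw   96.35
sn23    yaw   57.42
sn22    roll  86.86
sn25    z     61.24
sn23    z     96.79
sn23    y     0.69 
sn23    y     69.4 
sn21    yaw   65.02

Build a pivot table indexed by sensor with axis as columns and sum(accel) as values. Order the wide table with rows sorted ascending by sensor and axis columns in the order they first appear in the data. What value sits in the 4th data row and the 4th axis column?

75.78

With rows sorted ascending by sensor, row 4 is sensor=sn24. axis columns in first-appearance order: y, x, z, roll, yaw; column 4 is roll.
Long rows with sensor=sn24, axis=roll: 35.66 + 40.12 = 75.78.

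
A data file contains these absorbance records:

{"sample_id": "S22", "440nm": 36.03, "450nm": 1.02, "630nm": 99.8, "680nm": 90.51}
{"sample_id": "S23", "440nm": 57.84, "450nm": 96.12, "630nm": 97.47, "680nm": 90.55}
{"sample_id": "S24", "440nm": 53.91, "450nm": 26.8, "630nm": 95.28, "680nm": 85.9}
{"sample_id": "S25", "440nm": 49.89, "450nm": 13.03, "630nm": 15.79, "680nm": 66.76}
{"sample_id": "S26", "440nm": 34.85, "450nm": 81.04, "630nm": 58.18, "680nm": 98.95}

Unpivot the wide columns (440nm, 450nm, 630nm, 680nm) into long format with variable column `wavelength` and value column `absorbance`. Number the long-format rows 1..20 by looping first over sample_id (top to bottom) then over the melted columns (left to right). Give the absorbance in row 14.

20 rows total (5 × 4). Row 14: index ⌊(14-1)/4⌋ = 3 into sample_id → S25; (14-1) mod 4 = 1 into the melted columns → 450nm.
So row 14 is (S25, 450nm, 13.03); absorbance = 13.03.

13.03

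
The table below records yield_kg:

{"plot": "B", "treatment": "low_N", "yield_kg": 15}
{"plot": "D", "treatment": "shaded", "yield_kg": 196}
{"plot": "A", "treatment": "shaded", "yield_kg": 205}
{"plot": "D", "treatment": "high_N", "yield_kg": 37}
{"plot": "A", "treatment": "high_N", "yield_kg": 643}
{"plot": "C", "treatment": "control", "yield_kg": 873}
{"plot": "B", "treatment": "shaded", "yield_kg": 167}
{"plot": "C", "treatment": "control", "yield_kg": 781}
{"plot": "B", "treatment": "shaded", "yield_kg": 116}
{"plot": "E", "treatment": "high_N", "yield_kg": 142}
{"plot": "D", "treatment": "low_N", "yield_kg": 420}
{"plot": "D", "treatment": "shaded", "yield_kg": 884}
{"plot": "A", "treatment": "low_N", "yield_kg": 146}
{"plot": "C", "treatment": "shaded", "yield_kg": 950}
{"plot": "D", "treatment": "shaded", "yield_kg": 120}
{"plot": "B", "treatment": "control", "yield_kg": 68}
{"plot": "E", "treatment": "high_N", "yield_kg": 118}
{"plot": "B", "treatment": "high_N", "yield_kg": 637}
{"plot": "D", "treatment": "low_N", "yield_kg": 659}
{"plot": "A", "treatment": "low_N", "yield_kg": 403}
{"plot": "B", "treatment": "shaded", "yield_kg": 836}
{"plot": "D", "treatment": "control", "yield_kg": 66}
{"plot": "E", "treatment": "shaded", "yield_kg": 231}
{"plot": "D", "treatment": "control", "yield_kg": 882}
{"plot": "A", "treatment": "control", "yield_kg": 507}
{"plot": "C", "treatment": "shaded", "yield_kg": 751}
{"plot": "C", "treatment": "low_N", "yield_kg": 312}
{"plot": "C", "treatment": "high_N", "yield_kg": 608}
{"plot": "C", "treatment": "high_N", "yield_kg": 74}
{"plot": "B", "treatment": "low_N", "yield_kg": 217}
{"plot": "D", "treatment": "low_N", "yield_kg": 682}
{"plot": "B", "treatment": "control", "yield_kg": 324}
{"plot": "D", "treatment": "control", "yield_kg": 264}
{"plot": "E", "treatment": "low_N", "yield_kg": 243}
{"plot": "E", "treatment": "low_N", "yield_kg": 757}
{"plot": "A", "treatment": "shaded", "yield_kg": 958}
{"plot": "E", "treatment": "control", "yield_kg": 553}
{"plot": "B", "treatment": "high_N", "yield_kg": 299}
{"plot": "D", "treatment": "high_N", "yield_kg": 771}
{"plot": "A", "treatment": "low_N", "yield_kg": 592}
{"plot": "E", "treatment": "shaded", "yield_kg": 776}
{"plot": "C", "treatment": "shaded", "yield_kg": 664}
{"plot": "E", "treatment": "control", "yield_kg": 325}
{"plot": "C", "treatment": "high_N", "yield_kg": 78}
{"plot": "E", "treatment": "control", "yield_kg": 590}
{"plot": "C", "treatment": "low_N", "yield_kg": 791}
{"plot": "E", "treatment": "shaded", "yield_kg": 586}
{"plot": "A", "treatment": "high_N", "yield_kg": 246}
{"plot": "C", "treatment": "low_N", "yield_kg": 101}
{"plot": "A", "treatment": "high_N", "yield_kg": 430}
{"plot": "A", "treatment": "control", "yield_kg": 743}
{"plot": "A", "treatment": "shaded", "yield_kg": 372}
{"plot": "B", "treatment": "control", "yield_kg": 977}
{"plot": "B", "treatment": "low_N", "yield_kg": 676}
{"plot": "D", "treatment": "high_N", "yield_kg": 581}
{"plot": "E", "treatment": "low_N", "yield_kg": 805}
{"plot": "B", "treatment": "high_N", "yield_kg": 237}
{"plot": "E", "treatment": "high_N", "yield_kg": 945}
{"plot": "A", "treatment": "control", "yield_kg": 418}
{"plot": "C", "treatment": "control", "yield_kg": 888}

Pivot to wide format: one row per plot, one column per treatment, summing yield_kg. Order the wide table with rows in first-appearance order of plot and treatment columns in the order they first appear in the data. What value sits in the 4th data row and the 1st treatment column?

With rows in first-appearance order of plot, row 4 is plot=C. treatment columns in first-appearance order: low_N, shaded, high_N, control; column 1 is low_N.
Long rows with plot=C, treatment=low_N: 312 + 791 + 101 = 1204.

1204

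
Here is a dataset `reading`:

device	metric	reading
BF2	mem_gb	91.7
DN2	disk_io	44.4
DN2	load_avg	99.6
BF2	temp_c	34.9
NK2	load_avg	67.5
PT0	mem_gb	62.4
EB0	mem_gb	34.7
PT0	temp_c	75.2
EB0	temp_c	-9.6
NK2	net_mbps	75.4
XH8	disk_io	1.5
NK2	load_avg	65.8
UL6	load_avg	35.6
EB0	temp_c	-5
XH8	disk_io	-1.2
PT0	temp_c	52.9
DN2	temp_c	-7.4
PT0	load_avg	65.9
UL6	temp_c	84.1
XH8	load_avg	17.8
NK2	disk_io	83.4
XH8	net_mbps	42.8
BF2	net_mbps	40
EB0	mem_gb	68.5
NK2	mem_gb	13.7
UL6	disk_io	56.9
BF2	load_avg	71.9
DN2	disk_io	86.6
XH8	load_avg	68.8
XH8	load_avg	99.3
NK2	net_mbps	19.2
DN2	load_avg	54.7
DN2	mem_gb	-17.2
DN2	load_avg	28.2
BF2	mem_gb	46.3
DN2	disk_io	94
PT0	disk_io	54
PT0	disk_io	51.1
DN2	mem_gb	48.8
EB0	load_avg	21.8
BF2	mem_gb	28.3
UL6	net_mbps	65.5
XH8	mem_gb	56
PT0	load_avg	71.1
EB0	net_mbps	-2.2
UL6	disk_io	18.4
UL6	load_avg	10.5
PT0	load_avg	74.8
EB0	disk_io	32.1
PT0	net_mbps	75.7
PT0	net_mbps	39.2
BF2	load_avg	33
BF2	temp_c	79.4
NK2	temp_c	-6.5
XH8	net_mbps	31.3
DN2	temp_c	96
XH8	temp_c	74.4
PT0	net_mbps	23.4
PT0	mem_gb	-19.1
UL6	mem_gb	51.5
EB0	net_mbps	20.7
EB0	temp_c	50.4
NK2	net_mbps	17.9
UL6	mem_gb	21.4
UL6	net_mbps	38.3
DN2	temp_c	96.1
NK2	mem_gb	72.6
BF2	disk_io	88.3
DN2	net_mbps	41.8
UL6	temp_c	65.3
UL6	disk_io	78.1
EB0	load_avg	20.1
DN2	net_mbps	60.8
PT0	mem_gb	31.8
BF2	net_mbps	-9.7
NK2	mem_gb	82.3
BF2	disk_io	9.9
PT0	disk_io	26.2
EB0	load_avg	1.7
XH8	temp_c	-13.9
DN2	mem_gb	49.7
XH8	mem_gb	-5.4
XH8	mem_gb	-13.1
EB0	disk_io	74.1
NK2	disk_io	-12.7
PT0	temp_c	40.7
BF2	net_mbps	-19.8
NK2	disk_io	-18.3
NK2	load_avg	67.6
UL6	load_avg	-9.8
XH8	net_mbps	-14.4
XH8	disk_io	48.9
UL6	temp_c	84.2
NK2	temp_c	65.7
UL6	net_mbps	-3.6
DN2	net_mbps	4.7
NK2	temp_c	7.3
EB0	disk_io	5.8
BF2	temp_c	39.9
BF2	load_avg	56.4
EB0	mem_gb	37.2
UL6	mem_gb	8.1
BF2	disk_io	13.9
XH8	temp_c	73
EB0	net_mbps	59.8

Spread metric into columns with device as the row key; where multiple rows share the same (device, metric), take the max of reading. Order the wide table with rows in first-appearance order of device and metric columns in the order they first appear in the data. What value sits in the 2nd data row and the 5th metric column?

60.8

With rows in first-appearance order of device, row 2 is device=DN2. metric columns in first-appearance order: mem_gb, disk_io, load_avg, temp_c, net_mbps; column 5 is net_mbps.
Long rows with device=DN2, metric=net_mbps: max(41.8, 60.8, 4.7) = 60.8.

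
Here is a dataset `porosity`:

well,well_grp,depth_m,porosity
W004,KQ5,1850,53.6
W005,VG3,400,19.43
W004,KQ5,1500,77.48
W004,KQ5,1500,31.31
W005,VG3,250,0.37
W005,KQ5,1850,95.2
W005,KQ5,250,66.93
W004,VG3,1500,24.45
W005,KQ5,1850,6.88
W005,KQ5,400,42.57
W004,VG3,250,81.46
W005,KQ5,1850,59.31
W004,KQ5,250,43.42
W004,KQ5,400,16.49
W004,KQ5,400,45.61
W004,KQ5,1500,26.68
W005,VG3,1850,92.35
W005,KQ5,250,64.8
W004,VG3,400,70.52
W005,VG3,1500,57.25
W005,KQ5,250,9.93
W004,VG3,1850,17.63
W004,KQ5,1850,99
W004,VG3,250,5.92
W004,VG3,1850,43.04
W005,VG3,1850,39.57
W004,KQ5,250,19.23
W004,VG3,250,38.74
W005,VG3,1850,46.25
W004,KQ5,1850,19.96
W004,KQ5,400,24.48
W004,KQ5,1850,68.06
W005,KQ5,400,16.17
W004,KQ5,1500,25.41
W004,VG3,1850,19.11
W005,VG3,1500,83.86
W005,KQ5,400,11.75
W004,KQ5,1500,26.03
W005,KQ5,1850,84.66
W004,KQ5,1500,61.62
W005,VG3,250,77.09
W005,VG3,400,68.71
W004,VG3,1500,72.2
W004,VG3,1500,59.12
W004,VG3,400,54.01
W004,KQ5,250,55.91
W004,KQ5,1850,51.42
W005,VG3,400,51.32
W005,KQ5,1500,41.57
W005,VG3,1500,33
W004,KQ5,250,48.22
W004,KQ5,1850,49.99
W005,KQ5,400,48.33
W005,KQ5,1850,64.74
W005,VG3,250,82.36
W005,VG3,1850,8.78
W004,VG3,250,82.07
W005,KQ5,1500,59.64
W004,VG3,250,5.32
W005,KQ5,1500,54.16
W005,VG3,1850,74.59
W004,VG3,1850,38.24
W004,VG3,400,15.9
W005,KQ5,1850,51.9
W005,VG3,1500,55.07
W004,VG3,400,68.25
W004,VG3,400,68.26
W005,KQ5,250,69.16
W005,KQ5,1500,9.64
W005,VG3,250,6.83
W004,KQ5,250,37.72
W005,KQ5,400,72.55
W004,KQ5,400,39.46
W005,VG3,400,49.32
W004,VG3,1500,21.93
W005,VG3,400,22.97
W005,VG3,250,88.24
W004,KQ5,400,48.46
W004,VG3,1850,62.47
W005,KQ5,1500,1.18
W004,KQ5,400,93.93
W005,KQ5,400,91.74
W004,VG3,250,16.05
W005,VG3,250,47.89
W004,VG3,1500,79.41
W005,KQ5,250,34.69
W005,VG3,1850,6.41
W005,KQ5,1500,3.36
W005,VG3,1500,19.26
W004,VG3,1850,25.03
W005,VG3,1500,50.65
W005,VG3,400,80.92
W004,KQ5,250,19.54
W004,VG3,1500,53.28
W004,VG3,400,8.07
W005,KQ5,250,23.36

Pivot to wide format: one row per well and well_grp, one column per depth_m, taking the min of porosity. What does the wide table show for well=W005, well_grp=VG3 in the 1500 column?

Rows with well=W005, well_grp=VG3 and depth_m=1500: porosity values are 57.25, 83.86, 33, 55.07, 19.26, 50.65.
min(57.25, 83.86, 33, 55.07, 19.26, 50.65) = 19.26.

19.26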